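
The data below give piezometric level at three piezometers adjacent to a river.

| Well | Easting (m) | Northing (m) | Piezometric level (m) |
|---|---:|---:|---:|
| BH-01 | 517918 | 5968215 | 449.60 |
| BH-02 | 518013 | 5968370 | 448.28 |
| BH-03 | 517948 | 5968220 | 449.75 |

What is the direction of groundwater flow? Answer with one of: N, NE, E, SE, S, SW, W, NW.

NW

Differences from BH-01: to BH-02 (Δx, Δy, Δh) = (95, 155, -1.32); to BH-03 = (30, 5, +0.15).
Solve a·Δx + b·Δy = Δh: det = 95·5 − 30·155 = -4175.
∂h/∂x = [(-1.32)·5 − (+0.15)·155] / -4175 = +0.007150
∂h/∂y = [95·(+0.15) − 30·(-1.32)] / -4175 = -0.01290
Flow = −∇h = (-0.007150 east, +0.01290 north), which points northwest.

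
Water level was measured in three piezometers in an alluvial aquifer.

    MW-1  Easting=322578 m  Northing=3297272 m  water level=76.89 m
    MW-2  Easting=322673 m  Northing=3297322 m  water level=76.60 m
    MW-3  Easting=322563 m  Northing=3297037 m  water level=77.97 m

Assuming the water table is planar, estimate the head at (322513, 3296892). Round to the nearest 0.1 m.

With h = a·x + b·y + c and MW-1 as origin, the differences give:
  95·a + 50·b = -0.29
  (-15)·a + (-235)·b = +1.08
Eliminate b (×(-235) and ×50, subtract): -21575·a = 14.150 → a = ∂h/∂x = -0.0006559
Back-substitute: b = ∂h/∂y = -0.004554.
h(322513, 3296892) = 76.89 + (-0.0006559)·(-65) + (-0.004554)·(-380) = 76.89 +0.043 +1.730 = 78.663 m.

78.7 m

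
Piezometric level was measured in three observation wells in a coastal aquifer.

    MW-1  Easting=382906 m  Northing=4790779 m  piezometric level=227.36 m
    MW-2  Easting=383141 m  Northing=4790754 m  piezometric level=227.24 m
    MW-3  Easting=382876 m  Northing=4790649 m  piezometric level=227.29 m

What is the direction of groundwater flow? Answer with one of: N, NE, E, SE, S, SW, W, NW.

With h = a·x + b·y + c and MW-1 as origin, the differences give:
  235·a + (-25)·b = -0.12
  (-30)·a + (-130)·b = -0.07
Eliminate b (×(-130) and ×(-25), subtract): -31300·a = 13.850 → a = ∂h/∂x = -0.0004425
Back-substitute: b = ∂h/∂y = +0.0006406.
Flow = −∇h = (+0.0004425 east, -0.0006406 north), which points southeast.

SE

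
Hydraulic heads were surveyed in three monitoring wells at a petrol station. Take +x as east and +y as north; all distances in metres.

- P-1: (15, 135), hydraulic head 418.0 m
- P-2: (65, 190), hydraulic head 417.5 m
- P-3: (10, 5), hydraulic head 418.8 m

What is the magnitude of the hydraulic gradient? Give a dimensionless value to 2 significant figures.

With h = a·x + b·y + c and P-1 as origin, the differences give:
  50·a + 55·b = -0.5
  (-5)·a + (-130)·b = +0.8
Eliminate b (×(-130) and ×55, subtract): -6225·a = 21.00 → a = ∂h/∂x = -0.003373
Back-substitute: b = ∂h/∂y = -0.006024.
|∇h| = √(-0.003373² + -0.006024²) = 0.006904

0.0069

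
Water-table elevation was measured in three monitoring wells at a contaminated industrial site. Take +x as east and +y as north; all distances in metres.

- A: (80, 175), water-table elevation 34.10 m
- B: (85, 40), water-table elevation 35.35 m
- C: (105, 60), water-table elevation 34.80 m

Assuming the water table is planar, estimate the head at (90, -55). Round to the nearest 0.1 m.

With h = a·x + b·y + c and A as origin, the differences give:
  5·a + (-135)·b = +1.25
  25·a + (-115)·b = +0.70
Eliminate b (×(-115) and ×(-135), subtract): 2800·a = -49.250 → a = ∂h/∂x = -0.01759
Back-substitute: b = ∂h/∂y = -0.009911.
h(90, -55) = 34.10 + (-0.01759)·(10) + (-0.009911)·(-230) = 34.10 -0.176 +2.279 = 36.204 m.

36.2 m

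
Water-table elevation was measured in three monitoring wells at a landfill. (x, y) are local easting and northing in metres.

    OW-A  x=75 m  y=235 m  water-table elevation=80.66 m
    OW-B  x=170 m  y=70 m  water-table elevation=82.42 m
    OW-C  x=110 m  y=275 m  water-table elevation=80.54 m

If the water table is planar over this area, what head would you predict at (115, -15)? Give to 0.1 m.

82.8 m

Differences from OW-A: to OW-B (Δx, Δy, Δh) = (95, -165, +1.76); to OW-C = (35, 40, -0.12).
Determinant of the coordinate differences = 95·40 − 35·(-165) = 9575.
∂h/∂x = [(+1.76)·40 − (-0.12)·(-165)] / 9575 = +0.005285
∂h/∂y = [95·(-0.12) − 35·(+1.76)] / 9575 = -0.007624
h(115, -15) = 80.66 + (+0.005285)·(40) + (-0.007624)·(-250) = 80.66 +0.211 +1.906 = 82.777 m.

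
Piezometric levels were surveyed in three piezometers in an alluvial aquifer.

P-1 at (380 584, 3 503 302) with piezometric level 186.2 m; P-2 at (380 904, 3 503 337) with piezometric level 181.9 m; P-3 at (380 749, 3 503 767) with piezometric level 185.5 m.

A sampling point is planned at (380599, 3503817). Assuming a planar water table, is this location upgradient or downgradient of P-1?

upgradient

With h = a·x + b·y + c and P-1 as origin, the differences give:
  320·a + 35·b = -4.3
  165·a + 465·b = -0.7
Eliminate b (×465 and ×35, subtract): 143025·a = -1975.00 → a = ∂h/∂x = -0.01381
Back-substitute: b = ∂h/∂y = +0.003395.
Head at (380599, 3503817) = 186.2 + (-0.01381)·(15) + (+0.003395)·(515) = 187.74 m.
That is higher than the 186.2 m at P-1, so the point is upgradient.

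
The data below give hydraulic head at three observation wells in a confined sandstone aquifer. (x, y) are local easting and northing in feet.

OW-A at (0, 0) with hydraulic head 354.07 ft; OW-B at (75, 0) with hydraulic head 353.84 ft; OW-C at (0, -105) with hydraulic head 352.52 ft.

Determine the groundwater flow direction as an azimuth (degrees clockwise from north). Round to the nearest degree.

168°

∂h/∂x = (353.84 − 354.07) / (75 − 0) = -0.003067
∂h/∂y = (352.52 − 354.07) / (-105 − 0) = +0.01476
Flow direction (−∇h) has components (+0.003067 E, -0.01476 N).
Azimuth = atan2(E, N) = atan2(+0.003067, -0.01476) = 168.3° ≈ 168°.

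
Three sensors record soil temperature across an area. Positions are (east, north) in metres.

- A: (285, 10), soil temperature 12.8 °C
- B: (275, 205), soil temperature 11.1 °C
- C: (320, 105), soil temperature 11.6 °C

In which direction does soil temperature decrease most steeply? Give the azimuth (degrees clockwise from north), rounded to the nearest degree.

Taking A as reference: B−A = (-10, 195, -1.7); C−A = (35, 95, -1.2).
Solve a·Δx + b·Δy = ΔT: det = (-10)·95 − 35·195 = -7775.
∂T/∂x = [(-1.7)·95 − (-1.2)·195] / -7775 = -0.009325
∂T/∂y = [(-10)·(-1.2) − 35·(-1.7)] / -7775 = -0.009196
Steepest decrease is along −∇f: components (+0.009325 E, +0.009196 N).
Azimuth = atan2(+0.009325, +0.009196) = 45.4° ≈ 045°.

045°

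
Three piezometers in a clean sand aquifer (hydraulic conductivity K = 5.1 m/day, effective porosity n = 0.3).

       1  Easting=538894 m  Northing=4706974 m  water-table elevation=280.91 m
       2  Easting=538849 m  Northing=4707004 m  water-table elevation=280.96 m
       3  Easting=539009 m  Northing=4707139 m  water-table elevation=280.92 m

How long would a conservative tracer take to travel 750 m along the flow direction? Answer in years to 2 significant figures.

130 years

With h = a·x + b·y + c and 1 as origin, the differences give:
  (-45)·a + 30·b = +0.05
  115·a + 165·b = +0.01
Eliminate b (×165 and ×30, subtract): -10875·a = 7.950 → a = ∂h/∂x = -0.0007310
Back-substitute: b = ∂h/∂y = +0.0005701.
|∇h| = √(-0.0007310² + 0.0005701²) = 0.000927
Seepage velocity v = K·i/n = 5.1 × 0.000927 / 0.3 = 0.01576 m/day.
t = 750 / 0.01576 = 4.759e+04 days = 130 years.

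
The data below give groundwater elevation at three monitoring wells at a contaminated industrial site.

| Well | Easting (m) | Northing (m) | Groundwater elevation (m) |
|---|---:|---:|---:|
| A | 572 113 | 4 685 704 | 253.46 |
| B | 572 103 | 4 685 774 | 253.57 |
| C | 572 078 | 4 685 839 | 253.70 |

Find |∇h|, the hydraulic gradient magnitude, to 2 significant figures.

0.0022

Taking A as reference: B−A = (-10, 70, +0.11); C−A = (-35, 135, +0.24).
Determinant of the coordinate differences = (-10)·135 − (-35)·70 = 1100.
∂h/∂x = [(+0.11)·135 − (+0.24)·70] / 1100 = -0.001773
∂h/∂y = [(-10)·(+0.24) − (-35)·(+0.11)] / 1100 = +0.001318
|∇h| = √(-0.001773² + 0.001318²) = 0.002209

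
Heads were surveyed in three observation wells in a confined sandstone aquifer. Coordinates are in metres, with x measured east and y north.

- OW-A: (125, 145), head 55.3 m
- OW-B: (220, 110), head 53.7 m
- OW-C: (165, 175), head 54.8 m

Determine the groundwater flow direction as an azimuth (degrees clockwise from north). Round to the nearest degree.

Differences from OW-A: to OW-B (Δx, Δy, Δh) = (95, -35, -1.6); to OW-C = (40, 30, -0.5).
Solve a·Δx + b·Δy = Δh: det = 95·30 − 40·(-35) = 4250.
∂h/∂x = [(-1.6)·30 − (-0.5)·(-35)] / 4250 = -0.01541
∂h/∂y = [95·(-0.5) − 40·(-1.6)] / 4250 = +0.003882
Flow direction (−∇h) has components (+0.01541 E, -0.003882 N).
Azimuth = atan2(E, N) = atan2(+0.01541, -0.003882) = 104.1° ≈ 104°.

104°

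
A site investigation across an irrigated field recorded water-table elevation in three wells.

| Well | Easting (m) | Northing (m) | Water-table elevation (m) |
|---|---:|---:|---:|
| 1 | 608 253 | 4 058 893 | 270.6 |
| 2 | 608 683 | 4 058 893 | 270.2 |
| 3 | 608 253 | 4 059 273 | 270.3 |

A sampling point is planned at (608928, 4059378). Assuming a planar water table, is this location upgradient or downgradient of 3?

∂h/∂x = (270.2 − 270.6) / (608683 − 608253) = -0.0009302
∂h/∂y = (270.3 − 270.6) / (4059273 − 4058893) = -0.0007895
Head at (608928, 4059378) = 270.6 + (-0.0009302)·(675) + (-0.0007895)·(485) = 269.59 m.
That is lower than the 270.3 m at 3, so the point is downgradient.

downgradient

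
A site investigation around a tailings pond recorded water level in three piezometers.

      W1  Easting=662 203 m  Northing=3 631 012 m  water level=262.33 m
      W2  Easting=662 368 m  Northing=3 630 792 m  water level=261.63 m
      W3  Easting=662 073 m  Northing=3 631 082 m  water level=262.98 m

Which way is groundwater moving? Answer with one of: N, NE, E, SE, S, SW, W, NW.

E

Differences from W1: to W2 (Δx, Δy, Δh) = (165, -220, -0.70); to W3 = (-130, 70, +0.65).
Solve a·Δx + b·Δy = Δh: det = 165·70 − (-130)·(-220) = -17050.
∂h/∂x = [(-0.70)·70 − (+0.65)·(-220)] / -17050 = -0.005513
∂h/∂y = [165·(+0.65) − (-130)·(-0.70)] / -17050 = -0.0009531
Flow = −∇h = (+0.005513 east, +0.0009531 north), which points east.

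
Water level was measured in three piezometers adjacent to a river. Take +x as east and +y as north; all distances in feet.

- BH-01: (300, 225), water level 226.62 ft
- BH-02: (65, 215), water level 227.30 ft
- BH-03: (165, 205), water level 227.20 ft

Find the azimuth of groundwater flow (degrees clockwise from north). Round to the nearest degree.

010°

Differences from BH-01: to BH-02 (Δx, Δy, Δh) = (-235, -10, +0.68); to BH-03 = (-135, -20, +0.58).
Solve a·Δx + b·Δy = Δh: det = (-235)·(-20) − (-135)·(-10) = 3350.
∂h/∂x = [(+0.68)·(-20) − (+0.58)·(-10)] / 3350 = -0.002328
∂h/∂y = [(-235)·(+0.58) − (-135)·(+0.68)] / 3350 = -0.01328
Flow direction (−∇h) has components (+0.002328 E, +0.01328 N).
Azimuth = atan2(E, N) = atan2(+0.002328, +0.01328) = 9.9° ≈ 010°.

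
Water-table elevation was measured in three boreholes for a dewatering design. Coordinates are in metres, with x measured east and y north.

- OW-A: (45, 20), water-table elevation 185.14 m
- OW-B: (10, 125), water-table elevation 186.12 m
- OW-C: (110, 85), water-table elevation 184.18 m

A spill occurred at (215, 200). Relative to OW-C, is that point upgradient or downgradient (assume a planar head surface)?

Taking OW-A as reference: OW-B−OW-A = (-35, 105, +0.98); OW-C−OW-A = (65, 65, -0.96).
Solve a·Δx + b·Δy = Δh: det = (-35)·65 − 65·105 = -9100.
∂h/∂x = [(+0.98)·65 − (-0.96)·105] / -9100 = -0.01808
∂h/∂y = [(-35)·(-0.96) − 65·(+0.98)] / -9100 = +0.003308
Head at (215, 200) = 185.14 + (-0.01808)·(170) + (+0.003308)·(180) = 182.66 m.
That is lower than the 184.18 m at OW-C, so the point is downgradient.

downgradient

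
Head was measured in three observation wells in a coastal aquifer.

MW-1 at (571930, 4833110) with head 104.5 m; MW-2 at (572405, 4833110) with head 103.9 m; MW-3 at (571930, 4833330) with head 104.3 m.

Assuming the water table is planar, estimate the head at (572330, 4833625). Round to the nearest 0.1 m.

103.5 m

∂h/∂x = (103.9 − 104.5) / (572405 − 571930) = -0.001263
∂h/∂y = (104.3 − 104.5) / (4833330 − 4833110) = -0.0009091
h(572330, 4833625) = 104.5 + (-0.001263)·(400) + (-0.0009091)·(515) = 104.5 -0.505 -0.468 = 103.527 m.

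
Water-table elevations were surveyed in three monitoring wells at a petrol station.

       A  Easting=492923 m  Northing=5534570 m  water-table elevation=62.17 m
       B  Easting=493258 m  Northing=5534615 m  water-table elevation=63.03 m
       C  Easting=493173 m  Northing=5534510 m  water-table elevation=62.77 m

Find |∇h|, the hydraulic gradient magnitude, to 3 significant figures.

Differences from A: to B (Δx, Δy, Δh) = (335, 45, +0.86); to C = (250, -60, +0.60).
Solve a·Δx + b·Δy = Δh: det = 335·(-60) − 250·45 = -31350.
∂h/∂x = [(+0.86)·(-60) − (+0.60)·45] / -31350 = +0.002507
∂h/∂y = [335·(+0.60) − 250·(+0.86)] / -31350 = +0.0004466
|∇h| = √(0.002507² + 0.0004466²) = 0.002546

0.00255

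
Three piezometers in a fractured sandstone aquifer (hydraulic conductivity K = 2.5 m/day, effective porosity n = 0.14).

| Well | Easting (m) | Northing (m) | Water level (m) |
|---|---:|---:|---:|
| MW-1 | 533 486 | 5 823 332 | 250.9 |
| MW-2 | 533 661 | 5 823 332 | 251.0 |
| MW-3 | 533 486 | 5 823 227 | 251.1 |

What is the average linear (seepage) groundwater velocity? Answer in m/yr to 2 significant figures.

∂h/∂x = (251.0 − 250.9) / (533661 − 533486) = +0.0005714
∂h/∂y = (251.1 − 250.9) / (5823227 − 5823332) = -0.001905
|∇h| = √(0.0005714² + -0.001905²) = 0.001989
Seepage velocity v = K·i/n = 2.5 × 0.001989 / 0.14 = 0.03552 m/day = 12.97 m/yr.

13 m/yr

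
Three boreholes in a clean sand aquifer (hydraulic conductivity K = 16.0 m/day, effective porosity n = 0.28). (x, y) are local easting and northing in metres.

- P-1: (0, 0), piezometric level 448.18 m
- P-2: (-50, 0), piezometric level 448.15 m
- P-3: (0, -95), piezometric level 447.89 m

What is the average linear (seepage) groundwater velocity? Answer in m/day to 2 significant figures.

∂h/∂x = (448.15 − 448.18) / (-50 − 0) = +0.0006000
∂h/∂y = (447.89 − 448.18) / (-95 − 0) = +0.003053
|∇h| = √(0.0006000² + 0.003053²) = 0.003111
Seepage velocity v = K·i/n = 16.0 × 0.003111 / 0.28 = 0.1778 m/day.

0.18 m/day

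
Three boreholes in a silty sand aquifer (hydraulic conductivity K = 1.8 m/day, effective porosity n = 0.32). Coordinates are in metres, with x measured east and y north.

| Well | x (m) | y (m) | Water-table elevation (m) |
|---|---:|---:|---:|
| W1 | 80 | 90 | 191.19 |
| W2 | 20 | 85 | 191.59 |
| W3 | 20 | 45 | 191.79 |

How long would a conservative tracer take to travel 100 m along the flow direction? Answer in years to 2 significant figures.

Three-point gradient (reference W1): Δ to W2 = (-60, -5, +0.40), Δ to W3 = (-60, -45, +0.60).
∂h/∂x = -0.006250, ∂h/∂y = -0.005000 (det = 2400).
|∇h| = √(-0.006250² + -0.005000²) = 0.008004
Seepage velocity v = K·i/n = 1.8 × 0.008004 / 0.32 = 0.04502 m/day.
t = 100 / 0.04502 = 2221 days = 6.08 years.

6.1 years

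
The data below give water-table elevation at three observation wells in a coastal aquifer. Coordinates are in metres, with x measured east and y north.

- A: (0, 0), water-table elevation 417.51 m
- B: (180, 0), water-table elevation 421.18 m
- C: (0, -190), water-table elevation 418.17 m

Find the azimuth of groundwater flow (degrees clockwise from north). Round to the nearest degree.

280°

∂h/∂x = (421.18 − 417.51) / (180 − 0) = +0.02039
∂h/∂y = (418.17 − 417.51) / (-190 − 0) = -0.003474
Flow direction (−∇h) has components (-0.02039 E, +0.003474 N).
Azimuth = atan2(E, N) = atan2(-0.02039, +0.003474) = 279.7° ≈ 280°.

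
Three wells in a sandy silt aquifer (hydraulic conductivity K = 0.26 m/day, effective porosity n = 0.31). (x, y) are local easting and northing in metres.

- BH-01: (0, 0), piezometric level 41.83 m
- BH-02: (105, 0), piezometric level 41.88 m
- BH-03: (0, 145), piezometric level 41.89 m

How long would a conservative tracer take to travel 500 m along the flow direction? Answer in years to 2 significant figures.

2600 years

∂h/∂x = (41.88 − 41.83) / (105 − 0) = +0.0004762
∂h/∂y = (41.89 − 41.83) / (145 − 0) = +0.0004138
|∇h| = √(0.0004762² + 0.0004138²) = 0.0006309
Seepage velocity v = K·i/n = 0.26 × 0.0006309 / 0.31 = 0.0005291 m/day.
t = 500 / 0.0005291 = 9.45e+05 days = 2.59e+03 years.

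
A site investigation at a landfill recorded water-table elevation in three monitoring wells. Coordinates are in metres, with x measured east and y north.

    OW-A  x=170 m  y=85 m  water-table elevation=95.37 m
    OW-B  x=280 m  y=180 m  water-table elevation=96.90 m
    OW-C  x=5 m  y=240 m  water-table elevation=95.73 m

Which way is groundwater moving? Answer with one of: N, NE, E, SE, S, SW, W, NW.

SW

Differences from OW-A: to OW-B (Δx, Δy, Δh) = (110, 95, +1.53); to OW-C = (-165, 155, +0.36).
Solve a·Δx + b·Δy = Δh: det = 110·155 − (-165)·95 = 32725.
∂h/∂x = [(+1.53)·155 − (+0.36)·95] / 32725 = +0.006202
∂h/∂y = [110·(+0.36) − (-165)·(+1.53)] / 32725 = +0.008924
Flow = −∇h = (-0.006202 east, -0.008924 north), which points southwest.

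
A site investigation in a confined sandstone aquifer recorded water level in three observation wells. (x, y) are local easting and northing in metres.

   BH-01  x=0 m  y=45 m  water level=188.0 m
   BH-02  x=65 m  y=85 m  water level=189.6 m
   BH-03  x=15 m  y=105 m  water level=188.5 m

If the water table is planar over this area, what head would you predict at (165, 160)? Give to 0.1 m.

With h = a·x + b·y + c and BH-01 as origin, the differences give:
  65·a + 40·b = +1.6
  15·a + 60·b = +0.5
Eliminate b (×60 and ×40, subtract): 3300·a = 76.00 → a = ∂h/∂x = +0.02303
Back-substitute: b = ∂h/∂y = +0.002576.
h(165, 160) = 188.0 + (+0.02303)·(165) + (+0.002576)·(115) = 188.0 +3.800 +0.296 = 192.096 m.

192.1 m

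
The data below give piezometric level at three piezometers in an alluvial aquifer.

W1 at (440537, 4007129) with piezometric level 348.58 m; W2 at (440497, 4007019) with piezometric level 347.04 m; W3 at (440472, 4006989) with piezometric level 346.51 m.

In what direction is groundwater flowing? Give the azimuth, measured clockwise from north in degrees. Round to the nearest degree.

With h = a·x + b·y + c and W1 as origin, the differences give:
  (-40)·a + (-110)·b = -1.54
  (-65)·a + (-140)·b = -2.07
Eliminate b (×(-140) and ×(-110), subtract): -1550·a = -12.100 → a = ∂h/∂x = +0.007806
Back-substitute: b = ∂h/∂y = +0.01116.
Flow direction (−∇h) has components (-0.007806 E, -0.01116 N).
Azimuth = atan2(E, N) = atan2(-0.007806, -0.01116) = 215.0° ≈ 215°.

215°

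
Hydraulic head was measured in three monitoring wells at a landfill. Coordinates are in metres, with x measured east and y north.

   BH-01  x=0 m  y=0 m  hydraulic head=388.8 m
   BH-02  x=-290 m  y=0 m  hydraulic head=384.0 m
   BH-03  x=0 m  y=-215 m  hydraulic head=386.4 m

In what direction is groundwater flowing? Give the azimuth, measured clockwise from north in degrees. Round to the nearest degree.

∂h/∂x = (384.0 − 388.8) / (-290 − 0) = +0.01655
∂h/∂y = (386.4 − 388.8) / (-215 − 0) = +0.01116
Flow direction (−∇h) has components (-0.01655 E, -0.01116 N).
Azimuth = atan2(E, N) = atan2(-0.01655, -0.01116) = 236.0° ≈ 236°.

236°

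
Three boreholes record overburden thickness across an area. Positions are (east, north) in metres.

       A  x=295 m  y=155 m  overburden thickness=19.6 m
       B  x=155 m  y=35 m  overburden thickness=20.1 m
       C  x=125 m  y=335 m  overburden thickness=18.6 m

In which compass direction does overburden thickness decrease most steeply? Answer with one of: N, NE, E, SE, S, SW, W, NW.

N

Taking A as reference: B−A = (-140, -120, +0.5); C−A = (-170, 180, -1.0).
Solve a·Δx + b·Δy = Δd: det = (-140)·180 − (-170)·(-120) = -45600.
∂d/∂x = [(+0.5)·180 − (-1.0)·(-120)] / -45600 = +0.0006579
∂d/∂y = [(-140)·(-1.0) − (-170)·(+0.5)] / -45600 = -0.004934
Steepest decrease is along −∇f = (-0.0006579 E, +0.004934 N) → north.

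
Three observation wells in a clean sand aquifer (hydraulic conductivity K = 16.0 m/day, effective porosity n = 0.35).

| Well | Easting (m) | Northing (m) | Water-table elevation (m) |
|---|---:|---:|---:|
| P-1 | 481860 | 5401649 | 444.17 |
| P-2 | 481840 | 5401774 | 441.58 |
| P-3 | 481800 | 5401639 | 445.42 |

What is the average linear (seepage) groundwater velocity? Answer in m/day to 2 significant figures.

Three-point gradient (reference P-1): Δ to P-2 = (-20, 125, -2.59), Δ to P-3 = (-60, -10, +1.25).
∂h/∂x = -0.01693, ∂h/∂y = -0.02343 (det = 7700).
|∇h| = √(-0.01693² + -0.02343²) = 0.02891
Seepage velocity v = K·i/n = 16.0 × 0.02891 / 0.35 = 1.322 m/day.

1.3 m/day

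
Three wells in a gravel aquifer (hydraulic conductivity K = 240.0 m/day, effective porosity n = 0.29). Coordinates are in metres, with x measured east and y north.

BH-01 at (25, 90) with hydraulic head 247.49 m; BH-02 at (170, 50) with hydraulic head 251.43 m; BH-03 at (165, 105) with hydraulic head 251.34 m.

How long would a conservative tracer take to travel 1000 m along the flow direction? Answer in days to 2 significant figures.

With h = a·x + b·y + c and BH-01 as origin, the differences give:
  145·a + (-40)·b = +3.94
  140·a + 15·b = +3.85
Eliminate b (×15 and ×(-40), subtract): 7775·a = 213.100 → a = ∂h/∂x = +0.02741
Back-substitute: b = ∂h/∂y = +0.0008553.
|∇h| = √(0.02741² + 0.0008553²) = 0.02742
Seepage velocity v = K·i/n = 240.0 × 0.02742 / 0.29 = 22.69 m/day.
t = 1000 / 22.69 = 44.07 days.

44 days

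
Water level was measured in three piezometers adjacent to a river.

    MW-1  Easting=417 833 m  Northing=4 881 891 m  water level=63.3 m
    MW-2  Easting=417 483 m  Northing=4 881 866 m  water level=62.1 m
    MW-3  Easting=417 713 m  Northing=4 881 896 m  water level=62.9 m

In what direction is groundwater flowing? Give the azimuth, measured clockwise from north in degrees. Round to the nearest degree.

Differences from MW-1: to MW-2 (Δx, Δy, Δh) = (-350, -25, -1.2); to MW-3 = (-120, 5, -0.4).
Determinant of the coordinate differences = (-350)·5 − (-120)·(-25) = -4750.
∂h/∂x = [(-1.2)·5 − (-0.4)·(-25)] / -4750 = +0.003368
∂h/∂y = [(-350)·(-0.4) − (-120)·(-1.2)] / -4750 = +0.0008421
Flow direction (−∇h) has components (-0.003368 E, -0.0008421 N).
Azimuth = atan2(E, N) = atan2(-0.003368, -0.0008421) = 256.0° ≈ 256°.

256°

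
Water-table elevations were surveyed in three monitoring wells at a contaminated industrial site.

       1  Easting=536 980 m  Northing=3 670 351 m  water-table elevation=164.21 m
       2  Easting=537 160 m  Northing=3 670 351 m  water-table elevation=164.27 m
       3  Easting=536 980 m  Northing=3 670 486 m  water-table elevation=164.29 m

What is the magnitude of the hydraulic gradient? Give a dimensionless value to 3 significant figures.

∂h/∂x = (164.27 − 164.21) / (537160 − 536980) = +0.0003333
∂h/∂y = (164.29 − 164.21) / (3670486 − 3670351) = +0.0005926
|∇h| = √(0.0003333² + 0.0005926²) = 0.0006799

0.000680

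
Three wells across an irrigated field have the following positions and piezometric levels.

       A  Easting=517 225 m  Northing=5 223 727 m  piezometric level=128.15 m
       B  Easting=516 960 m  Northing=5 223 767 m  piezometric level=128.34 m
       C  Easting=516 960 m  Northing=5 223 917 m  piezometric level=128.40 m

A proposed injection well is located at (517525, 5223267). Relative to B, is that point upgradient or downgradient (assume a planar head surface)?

Taking A as reference: B−A = (-265, 40, +0.19); C−A = (-265, 190, +0.25).
Determinant of the coordinate differences = (-265)·190 − (-265)·40 = -39750.
∂h/∂x = [(+0.19)·190 − (+0.25)·40] / -39750 = -0.0006566
∂h/∂y = [(-265)·(+0.25) − (-265)·(+0.19)] / -39750 = +0.0004000
Head at (517525, 5223267) = 128.15 + (-0.0006566)·(300) + (+0.0004000)·(-460) = 127.77 m.
That is lower than the 128.34 m at B, so the point is downgradient.

downgradient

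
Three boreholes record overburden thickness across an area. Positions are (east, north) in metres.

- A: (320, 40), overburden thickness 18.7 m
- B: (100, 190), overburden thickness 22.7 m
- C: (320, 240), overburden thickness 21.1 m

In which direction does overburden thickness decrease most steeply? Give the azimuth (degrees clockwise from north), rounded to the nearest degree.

Differences from A: to B (Δx, Δy, Δh) = (-220, 150, +4.0); to C = (0, 200, +2.4).
Determinant of the coordinate differences = (-220)·200 − 0·150 = -44000.
∂d/∂x = [(+4.0)·200 − (+2.4)·150] / -44000 = -0.010000
∂d/∂y = [(-220)·(+2.4) − 0·(+4.0)] / -44000 = +0.01200
Steepest decrease is along −∇f: components (+0.010000 E, -0.01200 N).
Azimuth = atan2(+0.010000, -0.01200) = 140.2° ≈ 140°.

140°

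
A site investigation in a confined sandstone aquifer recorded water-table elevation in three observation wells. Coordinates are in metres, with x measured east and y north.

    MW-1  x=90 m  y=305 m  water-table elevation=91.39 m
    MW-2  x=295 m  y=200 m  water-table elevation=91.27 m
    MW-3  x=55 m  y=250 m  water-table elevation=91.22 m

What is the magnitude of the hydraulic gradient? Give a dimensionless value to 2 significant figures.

Three-point gradient (reference MW-1): Δ to MW-2 = (205, -105, -0.12), Δ to MW-3 = (-35, -55, -0.17).
∂h/∂x = +0.0007525, ∂h/∂y = +0.002612 (det = -14950).
|∇h| = √(0.0007525² + 0.002612²) = 0.002718

0.0027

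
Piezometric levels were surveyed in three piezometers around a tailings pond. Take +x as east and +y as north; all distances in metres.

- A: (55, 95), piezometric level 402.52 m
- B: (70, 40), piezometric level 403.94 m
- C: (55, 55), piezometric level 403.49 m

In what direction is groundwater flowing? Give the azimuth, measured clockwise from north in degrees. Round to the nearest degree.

347°

With h = a·x + b·y + c and A as origin, the differences give:
  15·a + (-55)·b = +1.42
  0·a + (-40)·b = +0.97
Eliminate b (×(-40) and ×(-55), subtract): -600·a = -3.450 → a = ∂h/∂x = +0.005750
Back-substitute: b = ∂h/∂y = -0.02425.
Flow direction (−∇h) has components (-0.005750 E, +0.02425 N).
Azimuth = atan2(E, N) = atan2(-0.005750, +0.02425) = 346.7° ≈ 347°.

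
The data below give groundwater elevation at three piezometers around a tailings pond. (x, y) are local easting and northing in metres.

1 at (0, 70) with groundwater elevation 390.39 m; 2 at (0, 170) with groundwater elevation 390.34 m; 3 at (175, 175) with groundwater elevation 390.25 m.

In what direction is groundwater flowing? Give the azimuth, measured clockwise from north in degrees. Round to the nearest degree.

045°

Differences from 1: to 2 (Δx, Δy, Δh) = (0, 100, -0.05); to 3 = (175, 105, -0.14).
Determinant of the coordinate differences = 0·105 − 175·100 = -17500.
∂h/∂x = [(-0.05)·105 − (-0.14)·100] / -17500 = -0.0005000
∂h/∂y = [0·(-0.14) − 175·(-0.05)] / -17500 = -0.0005000
Flow direction (−∇h) has components (+0.0005000 E, +0.0005000 N).
Azimuth = atan2(E, N) = atan2(+0.0005000, +0.0005000) = 45.0° ≈ 045°.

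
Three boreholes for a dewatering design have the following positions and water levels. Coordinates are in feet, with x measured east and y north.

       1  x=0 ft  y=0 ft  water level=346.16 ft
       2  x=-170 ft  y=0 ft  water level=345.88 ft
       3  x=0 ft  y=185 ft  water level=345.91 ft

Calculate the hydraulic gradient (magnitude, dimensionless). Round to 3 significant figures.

∂h/∂x = (345.88 − 346.16) / (-170 − 0) = +0.001647
∂h/∂y = (345.91 − 346.16) / (185 − 0) = -0.001351
|∇h| = √(0.001647² + -0.001351²) = 0.00213

0.00213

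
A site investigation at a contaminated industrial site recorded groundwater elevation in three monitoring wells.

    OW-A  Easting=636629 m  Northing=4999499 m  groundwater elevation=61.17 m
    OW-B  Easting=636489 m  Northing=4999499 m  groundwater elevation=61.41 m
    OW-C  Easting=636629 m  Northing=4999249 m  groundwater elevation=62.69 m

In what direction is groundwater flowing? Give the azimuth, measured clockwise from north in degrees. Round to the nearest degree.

∂h/∂x = (61.41 − 61.17) / (636489 − 636629) = -0.001714
∂h/∂y = (62.69 − 61.17) / (4999249 − 4999499) = -0.006080
Flow direction (−∇h) has components (+0.001714 E, +0.006080 N).
Azimuth = atan2(E, N) = atan2(+0.001714, +0.006080) = 15.7° ≈ 016°.

016°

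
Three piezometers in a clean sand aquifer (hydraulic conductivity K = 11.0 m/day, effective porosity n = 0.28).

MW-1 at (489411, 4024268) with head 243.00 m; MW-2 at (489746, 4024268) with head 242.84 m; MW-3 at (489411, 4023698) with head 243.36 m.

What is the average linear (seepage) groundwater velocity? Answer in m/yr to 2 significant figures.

∂h/∂x = (242.84 − 243.00) / (489746 − 489411) = -0.0004776
∂h/∂y = (243.36 − 243.00) / (4023698 − 4024268) = -0.0006316
|∇h| = √(-0.0004776² + -0.0006316²) = 0.0007918
Seepage velocity v = K·i/n = 11.0 × 0.0007918 / 0.28 = 0.03111 m/day = 11.36 m/yr.

11 m/yr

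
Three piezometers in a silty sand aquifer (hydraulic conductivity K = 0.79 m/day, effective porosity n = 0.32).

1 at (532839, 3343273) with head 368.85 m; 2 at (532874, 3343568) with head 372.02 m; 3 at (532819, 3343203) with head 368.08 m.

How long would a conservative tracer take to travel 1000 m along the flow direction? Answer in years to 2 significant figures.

With h = a·x + b·y + c and 1 as origin, the differences give:
  35·a + 295·b = +3.17
  (-20)·a + (-70)·b = -0.77
Eliminate b (×(-70) and ×295, subtract): 3450·a = 5.250 → a = ∂h/∂x = +0.001522
Back-substitute: b = ∂h/∂y = +0.01057.
|∇h| = √(0.001522² + 0.01057²) = 0.01068
Seepage velocity v = K·i/n = 0.79 × 0.01068 / 0.32 = 0.02637 m/day.
t = 1000 / 0.02637 = 3.792e+04 days = 104 years.

100 years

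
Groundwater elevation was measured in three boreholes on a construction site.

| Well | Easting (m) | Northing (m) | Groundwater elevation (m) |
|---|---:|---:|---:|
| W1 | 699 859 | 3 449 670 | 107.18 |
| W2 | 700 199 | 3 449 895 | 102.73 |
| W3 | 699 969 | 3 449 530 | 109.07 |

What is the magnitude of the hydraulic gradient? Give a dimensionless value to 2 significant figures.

Taking W1 as reference: W2−W1 = (340, 225, -4.45); W3−W1 = (110, -140, +1.89).
Determinant of the coordinate differences = 340·(-140) − 110·225 = -72350.
∂h/∂x = [(-4.45)·(-140) − (+1.89)·225] / -72350 = -0.002733
∂h/∂y = [340·(+1.89) − 110·(-4.45)] / -72350 = -0.01565
|∇h| = √(-0.002733² + -0.01565²) = 0.01589

0.016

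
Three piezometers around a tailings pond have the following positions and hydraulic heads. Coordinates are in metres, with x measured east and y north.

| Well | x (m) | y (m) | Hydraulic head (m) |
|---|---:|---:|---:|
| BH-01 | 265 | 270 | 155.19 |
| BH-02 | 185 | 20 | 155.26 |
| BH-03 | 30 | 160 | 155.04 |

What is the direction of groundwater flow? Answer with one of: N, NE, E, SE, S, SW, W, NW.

NW

Taking BH-01 as reference: BH-02−BH-01 = (-80, -250, +0.07); BH-03−BH-01 = (-235, -110, -0.15).
Solve a·Δx + b·Δy = Δh: det = (-80)·(-110) − (-235)·(-250) = -49950.
∂h/∂x = [(+0.07)·(-110) − (-0.15)·(-250)] / -49950 = +0.0009049
∂h/∂y = [(-80)·(-0.15) − (-235)·(+0.07)] / -49950 = -0.0005696
Flow = −∇h = (-0.0009049 east, +0.0005696 north), which points northwest.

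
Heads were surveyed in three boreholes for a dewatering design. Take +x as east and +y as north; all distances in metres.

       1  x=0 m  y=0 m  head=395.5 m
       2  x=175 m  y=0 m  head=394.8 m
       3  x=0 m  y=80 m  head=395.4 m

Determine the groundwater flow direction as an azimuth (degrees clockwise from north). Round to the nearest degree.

∂h/∂x = (394.8 − 395.5) / (175 − 0) = -0.004000
∂h/∂y = (395.4 − 395.5) / (80 − 0) = -0.001250
Flow direction (−∇h) has components (+0.004000 E, +0.001250 N).
Azimuth = atan2(E, N) = atan2(+0.004000, +0.001250) = 72.6° ≈ 073°.

073°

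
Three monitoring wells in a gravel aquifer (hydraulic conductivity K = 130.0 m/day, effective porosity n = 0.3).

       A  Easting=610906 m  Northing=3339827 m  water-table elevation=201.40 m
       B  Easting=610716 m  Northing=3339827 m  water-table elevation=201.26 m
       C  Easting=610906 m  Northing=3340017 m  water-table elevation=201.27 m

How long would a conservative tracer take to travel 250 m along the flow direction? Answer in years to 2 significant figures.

1.6 years

∂h/∂x = (201.26 − 201.40) / (610716 − 610906) = +0.0007368
∂h/∂y = (201.27 − 201.40) / (3340017 − 3339827) = -0.0006842
|∇h| = √(0.0007368² + -0.0006842²) = 0.001005
Seepage velocity v = K·i/n = 130.0 × 0.001005 / 0.3 = 0.4355 m/day.
t = 250 / 0.4355 = 574.1 days = 1.57 years.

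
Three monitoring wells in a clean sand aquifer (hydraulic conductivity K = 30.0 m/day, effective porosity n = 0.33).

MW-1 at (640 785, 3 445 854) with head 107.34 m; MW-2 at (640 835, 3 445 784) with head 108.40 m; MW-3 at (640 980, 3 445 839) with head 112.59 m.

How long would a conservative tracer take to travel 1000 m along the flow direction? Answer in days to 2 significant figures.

400 days

With h = a·x + b·y + c and MW-1 as origin, the differences give:
  50·a + (-70)·b = +1.06
  195·a + (-15)·b = +5.25
Eliminate b (×(-15) and ×(-70), subtract): 12900·a = 351.600 → a = ∂h/∂x = +0.02726
Back-substitute: b = ∂h/∂y = +0.004326.
|∇h| = √(0.02726² + 0.004326²) = 0.0276
Seepage velocity v = K·i/n = 30.0 × 0.0276 / 0.33 = 2.509 m/day.
t = 1000 / 2.509 = 398.6 days.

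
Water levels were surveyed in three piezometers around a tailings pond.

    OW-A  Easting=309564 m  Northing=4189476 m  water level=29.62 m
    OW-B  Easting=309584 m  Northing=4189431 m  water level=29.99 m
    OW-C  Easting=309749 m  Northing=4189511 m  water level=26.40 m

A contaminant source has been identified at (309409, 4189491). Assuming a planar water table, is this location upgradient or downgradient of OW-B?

Differences from OW-A: to OW-B (Δx, Δy, Δh) = (20, -45, +0.37); to OW-C = (185, 35, -3.22).
Determinant of the coordinate differences = 20·35 − 185·(-45) = 9025.
∂h/∂x = [(+0.37)·35 − (-3.22)·(-45)] / 9025 = -0.01462
∂h/∂y = [20·(-3.22) − 185·(+0.37)] / 9025 = -0.01472
Head at (309409, 4189491) = 29.62 + (-0.01462)·(-155) + (-0.01472)·(15) = 31.67 m.
That is higher than the 29.99 m at OW-B, so the point is upgradient.

upgradient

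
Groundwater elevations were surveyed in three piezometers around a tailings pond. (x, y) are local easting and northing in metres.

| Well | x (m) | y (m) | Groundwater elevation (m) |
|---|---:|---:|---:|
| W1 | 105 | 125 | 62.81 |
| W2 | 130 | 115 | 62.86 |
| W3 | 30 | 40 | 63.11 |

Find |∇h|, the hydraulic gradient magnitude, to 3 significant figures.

0.00394

Taking W1 as reference: W2−W1 = (25, -10, +0.05); W3−W1 = (-75, -85, +0.30).
Determinant of the coordinate differences = 25·(-85) − (-75)·(-10) = -2875.
∂h/∂x = [(+0.05)·(-85) − (+0.30)·(-10)] / -2875 = +0.0004348
∂h/∂y = [25·(+0.30) − (-75)·(+0.05)] / -2875 = -0.003913
|∇h| = √(0.0004348² + -0.003913²) = 0.003937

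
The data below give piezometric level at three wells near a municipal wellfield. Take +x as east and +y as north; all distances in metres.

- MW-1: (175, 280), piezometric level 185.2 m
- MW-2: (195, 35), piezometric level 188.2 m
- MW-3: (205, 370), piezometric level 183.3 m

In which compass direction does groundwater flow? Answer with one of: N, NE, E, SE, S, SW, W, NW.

With h = a·x + b·y + c and MW-1 as origin, the differences give:
  20·a + (-245)·b = +3.0
  30·a + 90·b = -1.9
Eliminate b (×90 and ×(-245), subtract): 9150·a = -195.50 → a = ∂h/∂x = -0.02137
Back-substitute: b = ∂h/∂y = -0.01399.
Flow = −∇h = (+0.02137 east, +0.01399 north), which points northeast.

NE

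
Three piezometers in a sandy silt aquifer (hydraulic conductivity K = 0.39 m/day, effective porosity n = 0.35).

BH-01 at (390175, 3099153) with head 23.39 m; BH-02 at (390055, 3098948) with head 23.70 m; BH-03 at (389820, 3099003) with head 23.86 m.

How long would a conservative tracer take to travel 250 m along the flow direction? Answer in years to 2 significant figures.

Taking BH-01 as reference: BH-02−BH-01 = (-120, -205, +0.31); BH-03−BH-01 = (-355, -150, +0.47).
Solve a·Δx + b·Δy = Δh: det = (-120)·(-150) − (-355)·(-205) = -54775.
∂h/∂x = [(+0.31)·(-150) − (+0.47)·(-205)] / -54775 = -0.0009101
∂h/∂y = [(-120)·(+0.47) − (-355)·(+0.31)] / -54775 = -0.0009795
|∇h| = √(-0.0009101² + -0.0009795²) = 0.001337
Seepage velocity v = K·i/n = 0.39 × 0.001337 / 0.35 = 0.00149 m/day.
t = 250 / 0.00149 = 1.678e+05 days = 459 years.

460 years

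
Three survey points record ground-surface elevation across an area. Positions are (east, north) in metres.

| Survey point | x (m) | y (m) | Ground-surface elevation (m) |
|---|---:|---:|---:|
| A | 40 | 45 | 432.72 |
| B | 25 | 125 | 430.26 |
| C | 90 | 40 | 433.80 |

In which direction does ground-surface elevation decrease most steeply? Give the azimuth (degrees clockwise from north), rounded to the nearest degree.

Three-point gradient (reference A): Δ to B = (-15, 80, -2.46), Δ to C = (50, -5, +1.08).
∂z/∂x = +0.01888, ∂z/∂y = -0.02721 (det = -3925).
Steepest decrease is along −∇f: components (-0.01888 E, +0.02721 N).
Azimuth = atan2(-0.01888, +0.02721) = 325.2° ≈ 325°.

325°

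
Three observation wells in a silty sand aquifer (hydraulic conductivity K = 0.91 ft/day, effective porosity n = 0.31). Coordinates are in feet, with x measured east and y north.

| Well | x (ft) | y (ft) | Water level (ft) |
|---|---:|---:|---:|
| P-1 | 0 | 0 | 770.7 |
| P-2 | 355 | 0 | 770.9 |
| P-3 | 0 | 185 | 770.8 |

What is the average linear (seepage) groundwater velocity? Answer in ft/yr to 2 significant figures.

∂h/∂x = (770.9 − 770.7) / (355 − 0) = +0.0005634
∂h/∂y = (770.8 − 770.7) / (185 − 0) = +0.0005405
|∇h| = √(0.0005634² + 0.0005405²) = 0.0007807
Seepage velocity v = K·i/n = 0.91 × 0.0007807 / 0.31 = 0.002292 ft/day = 0.8372 ft/yr.

0.84 ft/yr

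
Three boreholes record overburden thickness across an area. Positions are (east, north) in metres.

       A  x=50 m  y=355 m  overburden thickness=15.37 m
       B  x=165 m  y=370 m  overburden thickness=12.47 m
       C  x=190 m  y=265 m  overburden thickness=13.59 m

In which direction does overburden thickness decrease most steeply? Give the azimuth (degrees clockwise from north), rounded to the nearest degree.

Differences from A: to B (Δx, Δy, Δh) = (115, 15, -2.90); to C = (140, -90, -1.78).
Determinant of the coordinate differences = 115·(-90) − 140·15 = -12450.
∂d/∂x = [(-2.90)·(-90) − (-1.78)·15] / -12450 = -0.02311
∂d/∂y = [115·(-1.78) − 140·(-2.90)] / -12450 = -0.01617
Steepest decrease is along −∇f: components (+0.02311 E, +0.01617 N).
Azimuth = atan2(+0.02311, +0.01617) = 55.0° ≈ 055°.

055°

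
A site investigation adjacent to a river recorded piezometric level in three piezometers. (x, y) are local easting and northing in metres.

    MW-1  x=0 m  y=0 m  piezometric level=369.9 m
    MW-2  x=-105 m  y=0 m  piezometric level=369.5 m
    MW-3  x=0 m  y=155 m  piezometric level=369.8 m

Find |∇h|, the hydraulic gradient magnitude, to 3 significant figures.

0.00386

∂h/∂x = (369.5 − 369.9) / (-105 − 0) = +0.003810
∂h/∂y = (369.8 − 369.9) / (155 − 0) = -0.0006452
|∇h| = √(0.003810² + -0.0006452²) = 0.003864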